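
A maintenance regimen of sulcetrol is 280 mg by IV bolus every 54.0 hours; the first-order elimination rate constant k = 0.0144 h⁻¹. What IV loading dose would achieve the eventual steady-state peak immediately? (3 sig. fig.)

518 mg

Accumulation ratio R = 1 / (1 − e^(−kτ)) = 1 / (1 − e^(−0.01440×54.0)) = 1 / (1 − 0.4595) = 1.850
Loading dose = maintenance dose × R = 280 × 1.850 ≈ 518 mg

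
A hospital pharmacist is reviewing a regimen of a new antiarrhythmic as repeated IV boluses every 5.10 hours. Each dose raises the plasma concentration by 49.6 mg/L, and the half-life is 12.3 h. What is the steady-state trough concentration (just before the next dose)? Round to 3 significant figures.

k = ln 2 / 12.3 = 0.05635 h⁻¹
Fraction remaining after one interval: e^(−kτ) = e^(−0.05635 × 5.10) = 0.7502
R = 1 / (1 − 0.7502) = 4.003
Css,max = 49.6 × 4.003 = 198.6 mg/L
Css,min = Css,max × e^(−kτ) = 198.6 × 0.7502 ≈ 149 mg/L

149 mg/L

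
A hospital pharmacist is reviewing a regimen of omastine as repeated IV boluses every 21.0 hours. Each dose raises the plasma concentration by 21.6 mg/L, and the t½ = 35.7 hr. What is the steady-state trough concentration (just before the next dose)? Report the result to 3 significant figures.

42.9 mg/L

k = ln 2 / 35.7 = 0.01942 hr⁻¹
Fraction remaining after one interval: e^(−kτ) = e^(−0.01942 × 21.0) = 0.6652
R = 1 / (1 − 0.6652) = 2.986
Css,max = 21.6 × 2.986 = 64.51 mg/L
Css,min = Css,max × e^(−kτ) = 64.51 × 0.6652 ≈ 42.9 mg/L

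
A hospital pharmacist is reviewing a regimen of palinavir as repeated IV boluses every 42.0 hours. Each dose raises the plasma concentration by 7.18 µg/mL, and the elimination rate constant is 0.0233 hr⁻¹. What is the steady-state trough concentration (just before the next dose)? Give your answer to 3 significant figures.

Fraction remaining after one interval: e^(−kτ) = e^(−0.02330 × 42.0) = 0.3758
R = 1 / (1 − 0.3758) = 1.602
Css,max = 7.18 × 1.602 = 11.50 µg/mL
Css,min = Css,max × e^(−kτ) = 11.50 × 0.3758 ≈ 4.32 µg/mL

4.32 µg/mL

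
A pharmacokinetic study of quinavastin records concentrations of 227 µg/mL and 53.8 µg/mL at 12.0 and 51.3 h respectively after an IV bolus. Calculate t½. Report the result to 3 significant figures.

k = ln(C₁/C₂) / (t₂ − t₁) = ln(227/53.8) / (51.3 − 12.0)
  = 1.440 / 39.30 = 0.03663 h⁻¹
t½ = ln 2 / k = ln 2 / 0.03663 ≈ 18.9 hours

18.9 hours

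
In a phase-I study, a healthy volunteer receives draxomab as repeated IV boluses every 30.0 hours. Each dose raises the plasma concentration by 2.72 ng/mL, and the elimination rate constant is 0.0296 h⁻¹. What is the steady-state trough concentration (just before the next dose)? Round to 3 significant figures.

Fraction remaining after one interval: e^(−kτ) = e^(−0.02960 × 30.0) = 0.4115
R = 1 / (1 − 0.4115) = 1.699
Css,max = 2.72 × 1.699 = 4.622 ng/mL
Css,min = Css,max × e^(−kτ) = 4.622 × 0.4115 ≈ 1.90 ng/mL

1.90 ng/mL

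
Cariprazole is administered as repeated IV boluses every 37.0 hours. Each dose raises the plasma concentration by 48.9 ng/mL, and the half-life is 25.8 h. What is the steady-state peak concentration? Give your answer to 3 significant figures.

k = ln 2 / 25.8 = 0.02687 h⁻¹
Fraction remaining after one interval: e^(−kτ) = e^(−0.02687 × 37.0) = 0.3701
R = 1 / (1 − 0.3701) = 1.587
Css,max = 48.9 × 1.587 ≈ 77.6 ng/mL

77.6 ng/mL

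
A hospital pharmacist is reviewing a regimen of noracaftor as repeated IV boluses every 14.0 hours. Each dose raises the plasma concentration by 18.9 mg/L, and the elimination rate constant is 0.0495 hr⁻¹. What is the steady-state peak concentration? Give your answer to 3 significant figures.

37.8 mg/L

Fraction remaining after one interval: e^(−kτ) = e^(−0.04950 × 14.0) = 0.5001
R = 1 / (1 − 0.5001) = 2.000
Css,max = 18.9 × 2.000 ≈ 37.8 mg/L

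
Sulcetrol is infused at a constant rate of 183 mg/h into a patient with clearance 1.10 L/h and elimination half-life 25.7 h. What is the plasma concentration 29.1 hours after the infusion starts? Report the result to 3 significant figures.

Css = rate / CL = 183 / 1.10 = 166.4 mg/L
k = ln 2 / 25.7 = 0.02697 h⁻¹
C(t) = Css (1 − e^(−kt)) = 166.4 × (1 − e^(−0.7848)) = 166.4 × 0.5438 ≈ 90.5 mg/L

90.5 mg/L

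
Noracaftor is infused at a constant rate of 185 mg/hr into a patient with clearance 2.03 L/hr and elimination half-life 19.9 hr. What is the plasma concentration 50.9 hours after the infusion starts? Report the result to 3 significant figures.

Css = rate / CL = 185 / 2.03 = 91.13 µg/mL
k = ln 2 / 19.9 = 0.03483 hr⁻¹
C(t) = Css (1 − e^(−kt)) = 91.13 × (1 − e^(−1.773)) = 91.13 × 0.8302 ≈ 75.7 µg/mL

75.7 µg/mL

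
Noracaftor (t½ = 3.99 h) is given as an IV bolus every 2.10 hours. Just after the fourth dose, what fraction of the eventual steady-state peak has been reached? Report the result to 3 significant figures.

k = ln 2 / 3.99 = 0.1737 h⁻¹
f_n = 1 − e^(−nkτ) = 1 − e^(−4 × 0.1737 × 2.10) = 1 − e^(−1.459) = 1 − 0.2324 ≈ 0.768

0.768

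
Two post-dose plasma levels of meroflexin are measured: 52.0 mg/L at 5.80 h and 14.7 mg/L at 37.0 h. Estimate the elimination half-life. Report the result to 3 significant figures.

k = ln(C₁/C₂) / (t₂ − t₁) = ln(52.0/14.7) / (37.0 − 5.80)
  = 1.263 / 31.20 = 0.04049 h⁻¹
t½ = ln 2 / k = ln 2 / 0.04049 ≈ 17.1 hours

17.1 hours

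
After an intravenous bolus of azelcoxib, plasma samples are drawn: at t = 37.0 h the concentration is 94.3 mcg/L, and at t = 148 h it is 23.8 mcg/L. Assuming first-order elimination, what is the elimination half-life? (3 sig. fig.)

55.9 hours

k = ln(C₁/C₂) / (t₂ − t₁) = ln(94.3/23.8) / (148 − 37.0)
  = 1.377 / 111.0 = 0.01240 h⁻¹
t½ = ln 2 / k = ln 2 / 0.01240 ≈ 55.9 hours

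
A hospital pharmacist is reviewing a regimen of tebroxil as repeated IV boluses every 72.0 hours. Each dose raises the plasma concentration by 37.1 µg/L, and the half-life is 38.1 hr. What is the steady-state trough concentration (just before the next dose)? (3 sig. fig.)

13.7 µg/L

k = ln 2 / 38.1 = 0.01819 hr⁻¹
Fraction remaining after one interval: e^(−kτ) = e^(−0.01819 × 72.0) = 0.2699
R = 1 / (1 − 0.2699) = 1.370
Css,max = 37.1 × 1.370 = 50.81 µg/L
Css,min = Css,max × e^(−kτ) = 50.81 × 0.2699 ≈ 13.7 µg/L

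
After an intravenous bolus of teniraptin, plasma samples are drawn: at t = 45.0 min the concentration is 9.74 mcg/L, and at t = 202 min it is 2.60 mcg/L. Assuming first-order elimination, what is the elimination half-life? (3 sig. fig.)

k = ln(C₁/C₂) / (t₂ − t₁) = ln(9.74/2.60) / (202 − 45.0)
  = 1.321 / 157.0 = 0.008412 min⁻¹
t½ = ln 2 / k = ln 2 / 0.008412 ≈ 82.4 minutes

82.4 minutes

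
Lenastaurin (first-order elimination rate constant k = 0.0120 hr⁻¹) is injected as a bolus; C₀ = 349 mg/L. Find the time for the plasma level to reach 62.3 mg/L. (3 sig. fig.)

144 hours

C(t) = C₀ e^(−kt)  ⇒  t = ln(C₀/C) / k
t = ln(349/62.3) / 0.01200 = 1.723 / 0.01200 ≈ 144 hours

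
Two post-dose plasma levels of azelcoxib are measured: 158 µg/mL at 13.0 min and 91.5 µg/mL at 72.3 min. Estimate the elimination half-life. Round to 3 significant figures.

75.2 minutes

k = ln(C₁/C₂) / (t₂ − t₁) = ln(158/91.5) / (72.3 − 13.0)
  = 0.5463 / 59.30 = 0.009212 min⁻¹
t½ = ln 2 / k = ln 2 / 0.009212 ≈ 75.2 minutes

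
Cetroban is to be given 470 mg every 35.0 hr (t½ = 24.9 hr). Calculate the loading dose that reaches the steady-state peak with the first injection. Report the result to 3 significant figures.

755 mg

k = ln 2 / 24.9 = 0.02784 hr⁻¹
Accumulation ratio R = 1 / (1 − e^(−kτ)) = 1 / (1 − e^(−0.02784×35.0)) = 1 / (1 − 0.3775) = 1.606
Loading dose = maintenance dose × R = 470 × 1.606 ≈ 755 mg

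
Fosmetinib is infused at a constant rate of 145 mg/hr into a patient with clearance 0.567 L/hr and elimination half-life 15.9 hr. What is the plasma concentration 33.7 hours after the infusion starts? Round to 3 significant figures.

197 µg/mL

Css = rate / CL = 145 / 0.567 = 255.7 µg/mL
k = ln 2 / 15.9 = 0.04359 hr⁻¹
C(t) = Css (1 − e^(−kt)) = 255.7 × (1 − e^(−1.469)) = 255.7 × 0.7699 ≈ 197 µg/mL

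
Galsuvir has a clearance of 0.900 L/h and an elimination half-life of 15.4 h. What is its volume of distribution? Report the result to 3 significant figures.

k = ln 2 / t½ = ln 2 / 15.4 = 0.04501 h⁻¹
V = CL / k = 0.900 / 0.04501 ≈ 20.0 L

20.0 L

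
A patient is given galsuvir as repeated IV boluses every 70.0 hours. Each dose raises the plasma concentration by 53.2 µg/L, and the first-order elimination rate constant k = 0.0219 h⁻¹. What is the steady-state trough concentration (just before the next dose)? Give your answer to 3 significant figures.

14.6 µg/L

Fraction remaining after one interval: e^(−kτ) = e^(−0.02190 × 70.0) = 0.2159
R = 1 / (1 − 0.2159) = 1.275
Css,max = 53.2 × 1.275 = 67.85 µg/L
Css,min = Css,max × e^(−kτ) = 67.85 × 0.2159 ≈ 14.6 µg/L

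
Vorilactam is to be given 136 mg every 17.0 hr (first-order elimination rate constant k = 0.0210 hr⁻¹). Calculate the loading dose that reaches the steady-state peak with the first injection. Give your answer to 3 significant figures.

453 mg

Accumulation ratio R = 1 / (1 − e^(−kτ)) = 1 / (1 − e^(−0.02100×17.0)) = 1 / (1 − 0.6998) = 3.331
Loading dose = maintenance dose × R = 136 × 3.331 ≈ 453 mg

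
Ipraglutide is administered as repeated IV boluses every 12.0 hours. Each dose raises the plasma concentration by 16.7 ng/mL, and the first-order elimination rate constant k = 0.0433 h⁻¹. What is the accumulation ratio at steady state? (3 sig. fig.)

Fraction remaining after one interval: e^(−kτ) = e^(−0.04330 × 12.0) = 0.5948
R = 1 / (1 − 0.5948) = 1 / 0.4052 ≈ 2.47

2.47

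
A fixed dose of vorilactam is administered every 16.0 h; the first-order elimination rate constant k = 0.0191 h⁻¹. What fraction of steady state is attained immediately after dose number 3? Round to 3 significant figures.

f_n = 1 − e^(−nkτ) = 1 − e^(−3 × 0.01910 × 16.0) = 1 − e^(−0.9168) = 1 − 0.3998 ≈ 0.600

0.600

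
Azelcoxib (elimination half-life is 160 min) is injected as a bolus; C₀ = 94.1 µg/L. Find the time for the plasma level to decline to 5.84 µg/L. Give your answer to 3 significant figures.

642 minutes

k = ln 2 / 160 = 0.004332 min⁻¹
C(t) = C₀ e^(−kt)  ⇒  t = ln(C₀/C) / k
t = ln(94.1/5.84) / 0.004332 = 2.780 / 0.004332 ≈ 642 minutes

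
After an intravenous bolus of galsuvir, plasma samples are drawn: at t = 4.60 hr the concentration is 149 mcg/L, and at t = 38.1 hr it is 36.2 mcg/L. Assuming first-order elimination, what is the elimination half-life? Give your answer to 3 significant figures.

16.4 hours

k = ln(C₁/C₂) / (t₂ − t₁) = ln(149/36.2) / (38.1 − 4.60)
  = 1.415 / 33.50 = 0.04224 hr⁻¹
t½ = ln 2 / k = ln 2 / 0.04224 ≈ 16.4 hours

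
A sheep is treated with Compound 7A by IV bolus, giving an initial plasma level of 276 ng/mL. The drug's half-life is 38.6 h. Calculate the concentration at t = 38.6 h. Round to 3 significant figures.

k = ln 2 / 38.6 = 0.01796 h⁻¹
38.6 h is 1.000 half-lives, so C = 276 × (1/2)^1.000 = 276 × 0.5000 ≈ 138 ng/mL

138 ng/mL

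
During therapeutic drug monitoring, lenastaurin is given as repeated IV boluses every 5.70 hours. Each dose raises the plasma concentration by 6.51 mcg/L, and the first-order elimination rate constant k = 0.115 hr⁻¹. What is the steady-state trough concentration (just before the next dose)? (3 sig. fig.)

Fraction remaining after one interval: e^(−kτ) = e^(−0.1150 × 5.70) = 0.5192
R = 1 / (1 − 0.5192) = 2.080
Css,max = 6.51 × 2.080 = 13.54 mcg/L
Css,min = Css,max × e^(−kτ) = 13.54 × 0.5192 ≈ 7.03 mcg/L

7.03 mcg/L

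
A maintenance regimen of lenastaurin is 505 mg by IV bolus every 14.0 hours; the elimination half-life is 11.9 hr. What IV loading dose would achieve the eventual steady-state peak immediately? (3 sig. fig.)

k = ln 2 / 11.9 = 0.05825 hr⁻¹
Accumulation ratio R = 1 / (1 − e^(−kτ)) = 1 / (1 − e^(−0.05825×14.0)) = 1 / (1 − 0.4424) = 1.794
Loading dose = maintenance dose × R = 505 × 1.794 ≈ 906 mg

906 mg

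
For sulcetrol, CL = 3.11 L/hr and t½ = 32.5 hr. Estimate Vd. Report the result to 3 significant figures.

k = ln 2 / t½ = ln 2 / 32.5 = 0.02133 hr⁻¹
V = CL / k = 3.11 / 0.02133 ≈ 146 L

146 L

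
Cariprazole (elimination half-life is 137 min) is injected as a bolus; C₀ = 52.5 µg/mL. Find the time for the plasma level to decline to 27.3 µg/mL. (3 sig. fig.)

129 minutes

k = ln 2 / 137 = 0.005059 min⁻¹
C(t) = C₀ e^(−kt)  ⇒  t = ln(C₀/C) / k
t = ln(52.5/27.3) / 0.005059 = 0.6539 / 0.005059 ≈ 129 minutes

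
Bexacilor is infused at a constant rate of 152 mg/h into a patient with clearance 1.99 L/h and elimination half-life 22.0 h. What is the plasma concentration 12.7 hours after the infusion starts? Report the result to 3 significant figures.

25.2 mg/L

Css = rate / CL = 152 / 1.99 = 76.38 mg/L
k = ln 2 / 22.0 = 0.03151 h⁻¹
C(t) = Css (1 − e^(−kt)) = 76.38 × (1 − e^(−0.4001)) = 76.38 × 0.3298 ≈ 25.2 mg/L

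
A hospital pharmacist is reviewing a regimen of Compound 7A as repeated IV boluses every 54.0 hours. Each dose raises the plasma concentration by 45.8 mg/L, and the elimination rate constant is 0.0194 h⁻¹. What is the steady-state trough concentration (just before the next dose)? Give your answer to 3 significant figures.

Fraction remaining after one interval: e^(−kτ) = e^(−0.01940 × 54.0) = 0.3508
R = 1 / (1 − 0.3508) = 1.540
Css,max = 45.8 × 1.540 = 70.55 mg/L
Css,min = Css,max × e^(−kτ) = 70.55 × 0.3508 ≈ 24.7 mg/L

24.7 mg/L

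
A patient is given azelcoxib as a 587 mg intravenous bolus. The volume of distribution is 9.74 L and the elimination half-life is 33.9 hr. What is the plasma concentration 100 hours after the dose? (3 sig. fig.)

C₀ = dose / V = 587 / 9.74 = 60.27 µg/mL
k = ln 2 / 33.9 = 0.02045 hr⁻¹
C(t) = C₀ e^(−kt) = 60.27 × e^(−0.02045 × 100) = 60.27 × e^(−2.045) = 60.27 × 0.1294 ≈ 7.80 µg/mL

7.80 µg/mL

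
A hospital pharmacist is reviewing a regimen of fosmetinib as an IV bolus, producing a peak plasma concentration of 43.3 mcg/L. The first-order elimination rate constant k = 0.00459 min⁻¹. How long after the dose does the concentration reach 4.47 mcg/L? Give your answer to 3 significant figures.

C(t) = C₀ e^(−kt)  ⇒  t = ln(C₀/C) / k
t = ln(43.3/4.47) / 0.004590 = 2.271 / 0.004590 ≈ 495 minutes

495 minutes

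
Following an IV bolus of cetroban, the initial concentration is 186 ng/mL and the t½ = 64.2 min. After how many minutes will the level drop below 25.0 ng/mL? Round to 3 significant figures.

k = ln 2 / 64.2 = 0.01080 min⁻¹
C(t) = C₀ e^(−kt)  ⇒  t = ln(C₀/C) / k
t = ln(186/25.0) / 0.01080 = 2.007 / 0.01080 ≈ 186 minutes

186 minutes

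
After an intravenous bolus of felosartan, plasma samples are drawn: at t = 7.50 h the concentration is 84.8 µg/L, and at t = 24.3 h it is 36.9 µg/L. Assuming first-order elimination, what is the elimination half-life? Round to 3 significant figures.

k = ln(C₁/C₂) / (t₂ − t₁) = ln(84.8/36.9) / (24.3 − 7.50)
  = 0.8321 / 16.80 = 0.04953 h⁻¹
t½ = ln 2 / k = ln 2 / 0.04953 ≈ 14.0 hours

14.0 hours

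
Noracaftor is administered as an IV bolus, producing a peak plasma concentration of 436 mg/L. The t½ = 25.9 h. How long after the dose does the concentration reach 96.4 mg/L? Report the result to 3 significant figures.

k = ln 2 / 25.9 = 0.02676 h⁻¹
C(t) = C₀ e^(−kt)  ⇒  t = ln(C₀/C) / k
t = ln(436/96.4) / 0.02676 = 1.509 / 0.02676 ≈ 56.4 hours

56.4 hours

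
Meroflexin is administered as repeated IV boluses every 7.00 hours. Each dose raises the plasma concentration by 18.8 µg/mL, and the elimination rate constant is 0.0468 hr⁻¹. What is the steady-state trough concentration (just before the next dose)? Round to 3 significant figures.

Fraction remaining after one interval: e^(−kτ) = e^(−0.04680 × 7.00) = 0.7207
R = 1 / (1 − 0.7207) = 3.580
Css,max = 18.8 × 3.580 = 67.30 µg/mL
Css,min = Css,max × e^(−kτ) = 67.30 × 0.7207 ≈ 48.5 µg/mL

48.5 µg/mL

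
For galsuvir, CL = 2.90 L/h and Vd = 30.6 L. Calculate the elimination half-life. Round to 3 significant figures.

7.31 hours

k = CL / V = 2.90 / 30.6 = 0.09477 h⁻¹
t½ = ln 2 / k = ln 2 / 0.09477 ≈ 7.31 hours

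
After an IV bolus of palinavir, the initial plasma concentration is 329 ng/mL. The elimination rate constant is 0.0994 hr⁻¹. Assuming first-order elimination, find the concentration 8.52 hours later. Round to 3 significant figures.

C(t) = C₀ e^(−kt) = 329 × e^(−0.09940 × 8.52) = 329 × e^(−0.8469) = 329 × 0.4287 ≈ 141 ng/mL

141 ng/mL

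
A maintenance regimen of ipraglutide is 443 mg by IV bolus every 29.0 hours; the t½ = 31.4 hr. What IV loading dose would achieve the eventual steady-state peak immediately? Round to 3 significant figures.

937 mg

k = ln 2 / 31.4 = 0.02207 hr⁻¹
Accumulation ratio R = 1 / (1 − e^(−kτ)) = 1 / (1 − e^(−0.02207×29.0)) = 1 / (1 − 0.5272) = 2.115
Loading dose = maintenance dose × R = 443 × 2.115 ≈ 937 mg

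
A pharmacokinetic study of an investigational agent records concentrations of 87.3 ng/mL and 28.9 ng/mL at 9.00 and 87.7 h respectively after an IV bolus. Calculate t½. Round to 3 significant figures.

k = ln(C₁/C₂) / (t₂ − t₁) = ln(87.3/28.9) / (87.7 − 9.00)
  = 1.106 / 78.70 = 0.01405 h⁻¹
t½ = ln 2 / k = ln 2 / 0.01405 ≈ 49.3 hours

49.3 hours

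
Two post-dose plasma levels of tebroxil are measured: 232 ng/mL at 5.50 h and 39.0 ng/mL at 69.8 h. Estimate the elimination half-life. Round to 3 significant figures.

25.0 hours

k = ln(C₁/C₂) / (t₂ − t₁) = ln(232/39.0) / (69.8 − 5.50)
  = 1.783 / 64.30 = 0.02773 h⁻¹
t½ = ln 2 / k = ln 2 / 0.02773 ≈ 25.0 hours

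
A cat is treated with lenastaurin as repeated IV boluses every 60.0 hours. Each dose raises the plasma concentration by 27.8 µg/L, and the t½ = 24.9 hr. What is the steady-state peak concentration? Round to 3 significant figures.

k = ln 2 / 24.9 = 0.02784 hr⁻¹
Fraction remaining after one interval: e^(−kτ) = e^(−0.02784 × 60.0) = 0.1882
R = 1 / (1 − 0.1882) = 1.232
Css,max = 27.8 × 1.232 ≈ 34.2 µg/L

34.2 µg/L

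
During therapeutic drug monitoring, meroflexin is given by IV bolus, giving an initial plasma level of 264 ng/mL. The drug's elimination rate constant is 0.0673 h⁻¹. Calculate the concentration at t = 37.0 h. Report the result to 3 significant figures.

C(t) = C₀ e^(−kt) = 264 × e^(−0.06730 × 37.0) = 264 × e^(−2.490) = 264 × 0.08290 ≈ 21.9 ng/mL

21.9 ng/mL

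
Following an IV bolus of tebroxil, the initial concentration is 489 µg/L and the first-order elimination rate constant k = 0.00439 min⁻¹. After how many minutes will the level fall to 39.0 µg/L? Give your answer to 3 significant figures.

C(t) = C₀ e^(−kt)  ⇒  t = ln(C₀/C) / k
t = ln(489/39.0) / 0.004390 = 2.529 / 0.004390 ≈ 576 minutes

576 minutes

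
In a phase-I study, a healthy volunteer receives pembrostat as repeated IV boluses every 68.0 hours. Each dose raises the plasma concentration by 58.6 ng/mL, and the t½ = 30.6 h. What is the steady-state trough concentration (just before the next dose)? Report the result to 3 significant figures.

16.0 ng/mL

k = ln 2 / 30.6 = 0.02265 h⁻¹
Fraction remaining after one interval: e^(−kτ) = e^(−0.02265 × 68.0) = 0.2143
R = 1 / (1 − 0.2143) = 1.273
Css,max = 58.6 × 1.273 = 74.58 ng/mL
Css,min = Css,max × e^(−kτ) = 74.58 × 0.2143 ≈ 16.0 ng/mL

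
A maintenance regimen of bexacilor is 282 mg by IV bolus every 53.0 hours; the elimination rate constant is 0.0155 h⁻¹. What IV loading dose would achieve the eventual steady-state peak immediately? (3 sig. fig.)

Accumulation ratio R = 1 / (1 − e^(−kτ)) = 1 / (1 − e^(−0.01550×53.0)) = 1 / (1 − 0.4398) = 1.785
Loading dose = maintenance dose × R = 282 × 1.785 ≈ 503 mg

503 mg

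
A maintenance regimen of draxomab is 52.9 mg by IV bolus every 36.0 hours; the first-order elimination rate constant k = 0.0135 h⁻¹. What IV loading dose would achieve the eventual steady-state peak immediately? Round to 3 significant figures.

Accumulation ratio R = 1 / (1 − e^(−kτ)) = 1 / (1 − e^(−0.01350×36.0)) = 1 / (1 − 0.6151) = 2.598
Loading dose = maintenance dose × R = 52.9 × 2.598 ≈ 137 mg

137 mg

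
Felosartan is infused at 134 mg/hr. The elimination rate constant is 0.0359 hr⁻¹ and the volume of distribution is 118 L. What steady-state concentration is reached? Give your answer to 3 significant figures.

31.6 µg/mL

CL = k · V = 0.0359 × 118 = 4.236 L/hr
Css = rate / CL = 134 / 4.236 ≈ 31.6 µg/mL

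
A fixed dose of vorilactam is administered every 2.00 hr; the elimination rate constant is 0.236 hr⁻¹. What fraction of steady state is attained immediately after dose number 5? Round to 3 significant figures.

f_n = 1 − e^(−nkτ) = 1 − e^(−5 × 0.2360 × 2.00) = 1 − e^(−2.360) = 1 − 0.09442 ≈ 0.906

0.906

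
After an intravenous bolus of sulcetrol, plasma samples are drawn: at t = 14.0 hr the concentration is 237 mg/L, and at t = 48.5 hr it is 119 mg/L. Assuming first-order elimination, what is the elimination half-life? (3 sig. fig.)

34.7 hours

k = ln(C₁/C₂) / (t₂ − t₁) = ln(237/119) / (48.5 − 14.0)
  = 0.6889 / 34.50 = 0.01997 hr⁻¹
t½ = ln 2 / k = ln 2 / 0.01997 ≈ 34.7 hours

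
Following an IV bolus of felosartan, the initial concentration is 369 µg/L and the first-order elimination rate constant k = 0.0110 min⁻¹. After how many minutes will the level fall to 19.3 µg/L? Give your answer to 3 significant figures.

C(t) = C₀ e^(−kt)  ⇒  t = ln(C₀/C) / k
t = ln(369/19.3) / 0.01100 = 2.951 / 0.01100 ≈ 268 minutes

268 minutes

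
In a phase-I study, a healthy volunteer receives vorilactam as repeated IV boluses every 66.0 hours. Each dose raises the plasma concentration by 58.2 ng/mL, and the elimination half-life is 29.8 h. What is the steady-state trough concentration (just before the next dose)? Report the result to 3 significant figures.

k = ln 2 / 29.8 = 0.02326 h⁻¹
Fraction remaining after one interval: e^(−kτ) = e^(−0.02326 × 66.0) = 0.2154
R = 1 / (1 − 0.2154) = 1.275
Css,max = 58.2 × 1.275 = 74.18 ng/mL
Css,min = Css,max × e^(−kτ) = 74.18 × 0.2154 ≈ 16.0 ng/mL

16.0 ng/mL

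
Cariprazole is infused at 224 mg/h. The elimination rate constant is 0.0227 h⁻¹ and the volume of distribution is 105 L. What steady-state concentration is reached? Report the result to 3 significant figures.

CL = k · V = 0.0227 × 105 = 2.384 L/h
Css = rate / CL = 224 / 2.384 ≈ 94.0 mg/L

94.0 mg/L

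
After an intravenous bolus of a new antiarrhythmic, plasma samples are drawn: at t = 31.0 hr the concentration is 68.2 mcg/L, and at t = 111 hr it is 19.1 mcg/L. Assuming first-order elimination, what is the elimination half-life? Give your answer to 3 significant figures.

43.6 hours

k = ln(C₁/C₂) / (t₂ − t₁) = ln(68.2/19.1) / (111 − 31.0)
  = 1.273 / 80.00 = 0.01591 hr⁻¹
t½ = ln 2 / k = ln 2 / 0.01591 ≈ 43.6 hours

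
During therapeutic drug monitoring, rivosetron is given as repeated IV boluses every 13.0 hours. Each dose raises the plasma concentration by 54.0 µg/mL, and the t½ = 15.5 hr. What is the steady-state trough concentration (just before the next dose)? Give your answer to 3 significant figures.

68.5 µg/mL

k = ln 2 / 15.5 = 0.04472 hr⁻¹
Fraction remaining after one interval: e^(−kτ) = e^(−0.04472 × 13.0) = 0.5591
R = 1 / (1 − 0.5591) = 2.268
Css,max = 54.0 × 2.268 = 122.5 µg/mL
Css,min = Css,max × e^(−kτ) = 122.5 × 0.5591 ≈ 68.5 µg/mL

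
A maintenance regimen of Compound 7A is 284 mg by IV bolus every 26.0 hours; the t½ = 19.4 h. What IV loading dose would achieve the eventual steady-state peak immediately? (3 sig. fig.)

469 mg

k = ln 2 / 19.4 = 0.03573 h⁻¹
Accumulation ratio R = 1 / (1 − e^(−kτ)) = 1 / (1 − e^(−0.03573×26.0)) = 1 / (1 − 0.3950) = 1.653
Loading dose = maintenance dose × R = 284 × 1.653 ≈ 469 mg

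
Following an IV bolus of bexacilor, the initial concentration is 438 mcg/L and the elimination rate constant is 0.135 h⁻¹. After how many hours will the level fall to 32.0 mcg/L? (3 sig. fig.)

C(t) = C₀ e^(−kt)  ⇒  t = ln(C₀/C) / k
t = ln(438/32.0) / 0.1350 = 2.616 / 0.1350 ≈ 19.4 hours

19.4 hours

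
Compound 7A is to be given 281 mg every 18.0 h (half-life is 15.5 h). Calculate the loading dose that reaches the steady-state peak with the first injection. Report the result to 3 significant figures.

k = ln 2 / 15.5 = 0.04472 h⁻¹
Accumulation ratio R = 1 / (1 − e^(−kτ)) = 1 / (1 − e^(−0.04472×18.0)) = 1 / (1 − 0.4471) = 1.809
Loading dose = maintenance dose × R = 281 × 1.809 ≈ 508 mg

508 mg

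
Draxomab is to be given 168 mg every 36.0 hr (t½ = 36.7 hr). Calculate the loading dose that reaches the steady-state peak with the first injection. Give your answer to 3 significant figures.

k = ln 2 / 36.7 = 0.01889 hr⁻¹
Accumulation ratio R = 1 / (1 − e^(−kτ)) = 1 / (1 − e^(−0.01889×36.0)) = 1 / (1 − 0.5067) = 2.027
Loading dose = maintenance dose × R = 168 × 2.027 ≈ 341 mg

341 mg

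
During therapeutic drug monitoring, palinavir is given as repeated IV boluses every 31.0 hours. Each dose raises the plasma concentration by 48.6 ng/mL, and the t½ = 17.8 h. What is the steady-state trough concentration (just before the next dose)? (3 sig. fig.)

k = ln 2 / 17.8 = 0.03894 h⁻¹
Fraction remaining after one interval: e^(−kτ) = e^(−0.03894 × 31.0) = 0.2990
R = 1 / (1 − 0.2990) = 1.427
Css,max = 48.6 × 1.427 = 69.33 ng/mL
Css,min = Css,max × e^(−kτ) = 69.33 × 0.2990 ≈ 20.7 ng/mL

20.7 ng/mL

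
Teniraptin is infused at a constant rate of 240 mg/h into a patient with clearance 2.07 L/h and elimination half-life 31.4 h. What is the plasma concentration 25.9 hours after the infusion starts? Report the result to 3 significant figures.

50.5 mg/L

Css = rate / CL = 240 / 2.07 = 115.9 mg/L
k = ln 2 / 31.4 = 0.02207 h⁻¹
C(t) = Css (1 − e^(−kt)) = 115.9 × (1 − e^(−0.5717)) = 115.9 × 0.4355 ≈ 50.5 mg/L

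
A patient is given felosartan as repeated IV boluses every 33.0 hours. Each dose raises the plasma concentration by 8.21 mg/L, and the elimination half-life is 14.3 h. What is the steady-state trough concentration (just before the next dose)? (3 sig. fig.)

2.08 mg/L

k = ln 2 / 14.3 = 0.04847 h⁻¹
Fraction remaining after one interval: e^(−kτ) = e^(−0.04847 × 33.0) = 0.2020
R = 1 / (1 − 0.2020) = 1.253
Css,max = 8.21 × 1.253 = 10.29 mg/L
Css,min = Css,max × e^(−kτ) = 10.29 × 0.2020 ≈ 2.08 mg/L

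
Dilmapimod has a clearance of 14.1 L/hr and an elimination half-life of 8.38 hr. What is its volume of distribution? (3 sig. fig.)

170 L

k = ln 2 / t½ = ln 2 / 8.38 = 0.08271 hr⁻¹
V = CL / k = 14.1 / 0.08271 ≈ 170 L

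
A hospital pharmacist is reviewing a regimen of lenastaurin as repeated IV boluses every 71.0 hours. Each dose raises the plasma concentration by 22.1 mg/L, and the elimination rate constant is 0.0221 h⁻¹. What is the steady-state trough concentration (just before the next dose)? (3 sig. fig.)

5.81 mg/L

Fraction remaining after one interval: e^(−kτ) = e^(−0.02210 × 71.0) = 0.2082
R = 1 / (1 − 0.2082) = 1.263
Css,max = 22.1 × 1.263 = 27.91 mg/L
Css,min = Css,max × e^(−kτ) = 27.91 × 0.2082 ≈ 5.81 mg/L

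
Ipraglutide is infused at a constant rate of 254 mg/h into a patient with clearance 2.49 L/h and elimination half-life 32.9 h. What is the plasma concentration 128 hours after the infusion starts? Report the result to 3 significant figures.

95.1 mg/L

Css = rate / CL = 254 / 2.49 = 102.0 mg/L
k = ln 2 / 32.9 = 0.02107 h⁻¹
C(t) = Css (1 − e^(−kt)) = 102.0 × (1 − e^(−2.697)) = 102.0 × 0.9326 ≈ 95.1 mg/L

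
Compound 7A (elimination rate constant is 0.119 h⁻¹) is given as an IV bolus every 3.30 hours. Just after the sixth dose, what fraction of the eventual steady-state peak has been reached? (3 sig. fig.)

0.905

f_n = 1 − e^(−nkτ) = 1 − e^(−6 × 0.1190 × 3.30) = 1 − e^(−2.356) = 1 − 0.09478 ≈ 0.905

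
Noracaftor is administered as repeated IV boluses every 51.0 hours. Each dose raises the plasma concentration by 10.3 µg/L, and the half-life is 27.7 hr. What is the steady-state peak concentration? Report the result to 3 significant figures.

14.3 µg/L

k = ln 2 / 27.7 = 0.02502 hr⁻¹
Fraction remaining after one interval: e^(−kτ) = e^(−0.02502 × 51.0) = 0.2791
R = 1 / (1 − 0.2791) = 1.387
Css,max = 10.3 × 1.387 ≈ 14.3 µg/L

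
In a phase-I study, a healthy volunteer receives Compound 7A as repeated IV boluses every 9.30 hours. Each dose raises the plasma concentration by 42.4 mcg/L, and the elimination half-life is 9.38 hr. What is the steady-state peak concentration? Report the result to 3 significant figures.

k = ln 2 / 9.38 = 0.07390 hr⁻¹
Fraction remaining after one interval: e^(−kτ) = e^(−0.07390 × 9.30) = 0.5030
R = 1 / (1 − 0.5030) = 2.012
Css,max = 42.4 × 2.012 ≈ 85.3 mcg/L

85.3 mcg/L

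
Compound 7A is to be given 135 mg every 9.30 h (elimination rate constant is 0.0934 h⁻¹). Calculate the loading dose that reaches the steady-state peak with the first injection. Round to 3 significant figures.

233 mg

Accumulation ratio R = 1 / (1 − e^(−kτ)) = 1 / (1 − e^(−0.09340×9.30)) = 1 / (1 − 0.4195) = 1.723
Loading dose = maintenance dose × R = 135 × 1.723 ≈ 233 mg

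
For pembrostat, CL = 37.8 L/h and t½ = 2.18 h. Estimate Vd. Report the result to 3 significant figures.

119 L

k = ln 2 / t½ = ln 2 / 2.18 = 0.3180 h⁻¹
V = CL / k = 37.8 / 0.3180 ≈ 119 L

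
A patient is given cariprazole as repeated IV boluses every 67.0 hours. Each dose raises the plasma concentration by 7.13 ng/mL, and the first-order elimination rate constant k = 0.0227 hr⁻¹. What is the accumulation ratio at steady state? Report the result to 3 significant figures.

Fraction remaining after one interval: e^(−kτ) = e^(−0.02270 × 67.0) = 0.2185
R = 1 / (1 − 0.2185) = 1 / 0.7815 ≈ 1.28

1.28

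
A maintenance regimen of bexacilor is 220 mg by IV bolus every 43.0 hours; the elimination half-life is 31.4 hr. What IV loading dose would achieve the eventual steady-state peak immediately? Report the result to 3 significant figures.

359 mg

k = ln 2 / 31.4 = 0.02207 hr⁻¹
Accumulation ratio R = 1 / (1 − e^(−kτ)) = 1 / (1 − e^(−0.02207×43.0)) = 1 / (1 − 0.3870) = 1.631
Loading dose = maintenance dose × R = 220 × 1.631 ≈ 359 mg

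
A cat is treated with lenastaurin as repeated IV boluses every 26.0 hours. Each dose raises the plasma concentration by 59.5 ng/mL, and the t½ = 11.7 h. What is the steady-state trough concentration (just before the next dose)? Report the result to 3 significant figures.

k = ln 2 / 11.7 = 0.05924 h⁻¹
Fraction remaining after one interval: e^(−kτ) = e^(−0.05924 × 26.0) = 0.2143
R = 1 / (1 − 0.2143) = 1.273
Css,max = 59.5 × 1.273 = 75.73 ng/mL
Css,min = Css,max × e^(−kτ) = 75.73 × 0.2143 ≈ 16.2 ng/mL

16.2 ng/mL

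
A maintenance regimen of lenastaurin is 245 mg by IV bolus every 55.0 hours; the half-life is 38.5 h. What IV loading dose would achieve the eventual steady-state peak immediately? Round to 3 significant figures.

k = ln 2 / 38.5 = 0.01800 h⁻¹
Accumulation ratio R = 1 / (1 − e^(−kτ)) = 1 / (1 − e^(−0.01800×55.0)) = 1 / (1 − 0.3715) = 1.591
Loading dose = maintenance dose × R = 245 × 1.591 ≈ 390 mg

390 mg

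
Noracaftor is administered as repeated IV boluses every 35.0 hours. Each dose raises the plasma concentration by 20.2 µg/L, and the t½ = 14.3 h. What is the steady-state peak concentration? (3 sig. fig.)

k = ln 2 / 14.3 = 0.04847 h⁻¹
Fraction remaining after one interval: e^(−kτ) = e^(−0.04847 × 35.0) = 0.1833
R = 1 / (1 − 0.1833) = 1.224
Css,max = 20.2 × 1.224 ≈ 24.7 µg/L

24.7 µg/L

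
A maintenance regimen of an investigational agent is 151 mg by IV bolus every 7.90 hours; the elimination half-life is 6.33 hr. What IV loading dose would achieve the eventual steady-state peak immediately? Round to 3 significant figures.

k = ln 2 / 6.33 = 0.1095 hr⁻¹
Accumulation ratio R = 1 / (1 − e^(−kτ)) = 1 / (1 − e^(−0.1095×7.90)) = 1 / (1 − 0.4210) = 1.727
Loading dose = maintenance dose × R = 151 × 1.727 ≈ 261 mg

261 mg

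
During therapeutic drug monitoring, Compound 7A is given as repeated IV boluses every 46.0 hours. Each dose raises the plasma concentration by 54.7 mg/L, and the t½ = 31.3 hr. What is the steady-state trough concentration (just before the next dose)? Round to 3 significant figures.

30.9 mg/L

k = ln 2 / 31.3 = 0.02215 hr⁻¹
Fraction remaining after one interval: e^(−kτ) = e^(−0.02215 × 46.0) = 0.3611
R = 1 / (1 − 0.3611) = 1.565
Css,max = 54.7 × 1.565 = 85.61 mg/L
Css,min = Css,max × e^(−kτ) = 85.61 × 0.3611 ≈ 30.9 mg/L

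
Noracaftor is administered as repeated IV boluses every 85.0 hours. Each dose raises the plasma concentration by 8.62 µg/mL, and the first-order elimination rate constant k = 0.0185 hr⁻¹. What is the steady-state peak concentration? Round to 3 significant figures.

10.9 µg/mL

Fraction remaining after one interval: e^(−kτ) = e^(−0.01850 × 85.0) = 0.2075
R = 1 / (1 − 0.2075) = 1.262
Css,max = 8.62 × 1.262 ≈ 10.9 µg/mL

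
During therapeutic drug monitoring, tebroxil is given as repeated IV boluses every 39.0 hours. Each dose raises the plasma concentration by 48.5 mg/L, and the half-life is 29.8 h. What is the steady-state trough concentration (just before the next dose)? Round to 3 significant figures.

32.8 mg/L

k = ln 2 / 29.8 = 0.02326 h⁻¹
Fraction remaining after one interval: e^(−kτ) = e^(−0.02326 × 39.0) = 0.4037
R = 1 / (1 − 0.4037) = 1.677
Css,max = 48.5 × 1.677 = 81.33 mg/L
Css,min = Css,max × e^(−kτ) = 81.33 × 0.4037 ≈ 32.8 mg/L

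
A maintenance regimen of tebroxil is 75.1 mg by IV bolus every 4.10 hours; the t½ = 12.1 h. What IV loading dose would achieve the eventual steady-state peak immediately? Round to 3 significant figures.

359 mg

k = ln 2 / 12.1 = 0.05728 h⁻¹
Accumulation ratio R = 1 / (1 − e^(−kτ)) = 1 / (1 − e^(−0.05728×4.10)) = 1 / (1 − 0.7907) = 4.777
Loading dose = maintenance dose × R = 75.1 × 4.777 ≈ 359 mg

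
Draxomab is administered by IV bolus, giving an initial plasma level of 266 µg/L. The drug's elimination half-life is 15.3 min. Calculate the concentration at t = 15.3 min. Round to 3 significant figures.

k = ln 2 / 15.3 = 0.04530 min⁻¹
C(t) = C₀ e^(−kt) = 266 × e^(−0.04530 × 15.3) = 266 × e^(−0.6931) = 266 × 0.5000 ≈ 133 µg/L

133 µg/L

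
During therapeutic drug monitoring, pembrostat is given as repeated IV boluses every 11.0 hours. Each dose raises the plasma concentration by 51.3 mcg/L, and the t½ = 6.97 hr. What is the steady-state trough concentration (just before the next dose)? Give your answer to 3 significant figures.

25.8 mcg/L

k = ln 2 / 6.97 = 0.09945 hr⁻¹
Fraction remaining after one interval: e^(−kτ) = e^(−0.09945 × 11.0) = 0.3349
R = 1 / (1 − 0.3349) = 1.504
Css,max = 51.3 × 1.504 = 77.13 mcg/L
Css,min = Css,max × e^(−kτ) = 77.13 × 0.3349 ≈ 25.8 mcg/L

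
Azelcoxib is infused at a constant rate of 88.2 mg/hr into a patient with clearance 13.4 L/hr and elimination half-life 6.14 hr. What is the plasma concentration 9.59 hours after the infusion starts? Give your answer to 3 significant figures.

4.35 µg/mL

Css = rate / CL = 88.2 / 13.4 = 6.582 µg/mL
k = ln 2 / 6.14 = 0.1129 hr⁻¹
C(t) = Css (1 − e^(−kt)) = 6.582 × (1 − e^(−1.083)) = 6.582 × 0.6613 ≈ 4.35 µg/mL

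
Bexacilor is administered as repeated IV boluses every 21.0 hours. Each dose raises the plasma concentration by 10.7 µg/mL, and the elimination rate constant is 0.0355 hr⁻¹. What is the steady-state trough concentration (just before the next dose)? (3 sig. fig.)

9.66 µg/mL

Fraction remaining after one interval: e^(−kτ) = e^(−0.03550 × 21.0) = 0.4745
R = 1 / (1 − 0.4745) = 1.903
Css,max = 10.7 × 1.903 = 20.36 µg/mL
Css,min = Css,max × e^(−kτ) = 20.36 × 0.4745 ≈ 9.66 µg/mL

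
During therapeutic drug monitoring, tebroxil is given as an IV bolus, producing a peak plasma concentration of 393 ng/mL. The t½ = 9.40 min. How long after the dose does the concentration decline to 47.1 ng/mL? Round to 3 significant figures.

k = ln 2 / 9.40 = 0.07374 min⁻¹
C(t) = C₀ e^(−kt)  ⇒  t = ln(C₀/C) / k
t = ln(393/47.1) / 0.07374 = 2.122 / 0.07374 ≈ 28.8 minutes

28.8 minutes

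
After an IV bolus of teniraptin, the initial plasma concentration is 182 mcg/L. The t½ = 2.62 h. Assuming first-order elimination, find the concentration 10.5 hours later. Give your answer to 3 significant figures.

k = ln 2 / 2.62 = 0.2646 h⁻¹
C(t) = C₀ e^(−kt) = 182 × e^(−0.2646 × 10.5) = 182 × e^(−2.778) = 182 × 0.06217 ≈ 11.3 mcg/L

11.3 mcg/L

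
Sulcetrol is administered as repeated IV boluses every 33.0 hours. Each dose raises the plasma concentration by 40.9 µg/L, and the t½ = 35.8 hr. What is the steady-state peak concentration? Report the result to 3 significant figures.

86.6 µg/L

k = ln 2 / 35.8 = 0.01936 hr⁻¹
Fraction remaining after one interval: e^(−kτ) = e^(−0.01936 × 33.0) = 0.5279
R = 1 / (1 − 0.5279) = 2.118
Css,max = 40.9 × 2.118 ≈ 86.6 µg/L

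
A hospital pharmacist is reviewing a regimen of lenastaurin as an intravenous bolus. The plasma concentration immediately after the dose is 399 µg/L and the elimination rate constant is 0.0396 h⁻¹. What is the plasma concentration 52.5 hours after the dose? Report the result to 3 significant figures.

49.9 µg/L

C(t) = C₀ e^(−kt) = 399 × e^(−0.03960 × 52.5) = 399 × e^(−2.079) = 399 × 0.1251 ≈ 49.9 µg/L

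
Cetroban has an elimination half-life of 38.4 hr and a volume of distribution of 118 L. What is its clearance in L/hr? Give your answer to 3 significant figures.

2.13 L/hr

k = ln 2 / t½ = ln 2 / 38.4 = 0.01805 hr⁻¹
CL = k · V = 0.01805 × 118 ≈ 2.13 L/hr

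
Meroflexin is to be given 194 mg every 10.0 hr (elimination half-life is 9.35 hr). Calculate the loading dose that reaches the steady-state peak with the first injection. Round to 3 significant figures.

371 mg

k = ln 2 / 9.35 = 0.07413 hr⁻¹
Accumulation ratio R = 1 / (1 − e^(−kτ)) = 1 / (1 − e^(−0.07413×10.0)) = 1 / (1 − 0.4765) = 1.910
Loading dose = maintenance dose × R = 194 × 1.910 ≈ 371 mg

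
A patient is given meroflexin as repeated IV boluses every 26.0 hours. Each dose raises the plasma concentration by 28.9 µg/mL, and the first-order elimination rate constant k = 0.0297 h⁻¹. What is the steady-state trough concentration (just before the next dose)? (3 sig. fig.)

Fraction remaining after one interval: e^(−kτ) = e^(−0.02970 × 26.0) = 0.4620
R = 1 / (1 − 0.4620) = 1.859
Css,max = 28.9 × 1.859 = 53.72 µg/mL
Css,min = Css,max × e^(−kτ) = 53.72 × 0.4620 ≈ 24.8 µg/mL

24.8 µg/mL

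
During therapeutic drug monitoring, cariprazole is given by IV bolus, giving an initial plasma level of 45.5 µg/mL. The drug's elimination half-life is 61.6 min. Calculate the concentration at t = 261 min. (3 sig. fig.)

k = ln 2 / 61.6 = 0.01125 min⁻¹
C(t) = C₀ e^(−kt) = 45.5 × e^(−0.01125 × 261) = 45.5 × e^(−2.937) = 45.5 × 0.05303 ≈ 2.41 µg/mL

2.41 µg/mL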